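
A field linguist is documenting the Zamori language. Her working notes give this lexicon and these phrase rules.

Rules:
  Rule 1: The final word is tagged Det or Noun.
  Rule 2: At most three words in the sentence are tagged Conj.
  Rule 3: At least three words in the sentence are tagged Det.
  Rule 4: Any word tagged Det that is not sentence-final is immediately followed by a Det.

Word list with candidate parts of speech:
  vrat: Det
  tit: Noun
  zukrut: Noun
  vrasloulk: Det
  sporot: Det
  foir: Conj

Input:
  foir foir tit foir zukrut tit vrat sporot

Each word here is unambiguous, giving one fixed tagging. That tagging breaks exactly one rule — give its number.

Fixed tagging: Conj Conj Noun Conj Noun Noun Det Det.
Checking each rule: R1 ok, R2 ok, R3 fails, R4 ok.
Only rule 3 fails.

3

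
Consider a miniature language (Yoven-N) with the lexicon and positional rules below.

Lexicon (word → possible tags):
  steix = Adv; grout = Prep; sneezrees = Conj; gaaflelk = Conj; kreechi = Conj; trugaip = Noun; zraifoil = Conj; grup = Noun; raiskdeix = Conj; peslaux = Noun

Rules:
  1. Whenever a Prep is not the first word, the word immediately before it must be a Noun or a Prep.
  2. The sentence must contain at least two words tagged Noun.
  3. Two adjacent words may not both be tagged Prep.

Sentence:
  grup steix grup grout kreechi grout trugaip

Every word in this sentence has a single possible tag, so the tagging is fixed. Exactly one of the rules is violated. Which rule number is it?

Fixed tagging: Noun Adv Noun Prep Conj Prep Noun.
Rule check: R1 fail, R2 pass, R3 pass.
Only rule 1 fails.

1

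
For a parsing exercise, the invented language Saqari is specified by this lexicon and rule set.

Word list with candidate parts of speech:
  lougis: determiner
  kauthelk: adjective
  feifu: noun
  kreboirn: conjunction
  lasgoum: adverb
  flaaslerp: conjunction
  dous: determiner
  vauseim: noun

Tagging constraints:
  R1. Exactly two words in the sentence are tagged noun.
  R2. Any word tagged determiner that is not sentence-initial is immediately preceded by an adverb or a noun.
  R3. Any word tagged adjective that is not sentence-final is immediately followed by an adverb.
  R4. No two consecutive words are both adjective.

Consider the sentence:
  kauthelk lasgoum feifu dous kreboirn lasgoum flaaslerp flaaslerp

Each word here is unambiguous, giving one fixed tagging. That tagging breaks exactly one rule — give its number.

Fixed tagging: adjective adverb noun determiner conjunction adverb conjunction conjunction.
Applying the rules: R1 violated, R2 holds, R3 holds, R4 holds.
Only rule 1 fails.

1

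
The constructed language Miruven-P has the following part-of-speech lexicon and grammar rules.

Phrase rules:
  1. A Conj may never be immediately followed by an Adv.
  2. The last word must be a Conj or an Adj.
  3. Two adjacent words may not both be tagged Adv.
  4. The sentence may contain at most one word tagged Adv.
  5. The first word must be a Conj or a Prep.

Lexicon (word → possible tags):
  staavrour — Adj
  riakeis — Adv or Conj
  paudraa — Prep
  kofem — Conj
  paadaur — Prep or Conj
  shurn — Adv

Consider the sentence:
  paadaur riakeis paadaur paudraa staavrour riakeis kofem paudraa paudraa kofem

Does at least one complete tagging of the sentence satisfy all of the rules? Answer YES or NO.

YES

Candidates per position — 1:paadaur {Prep,Conj}; 2:riakeis {Adv,Conj}; 3:paadaur {Prep,Conj}; 4:paudraa {Prep}; 5:staavrour {Adj}; 6:riakeis {Adv,Conj}; 7:kofem {Conj}; 8:paudraa {Prep}; 9:paudraa {Prep}; 10:kofem {Conj}.
One satisfying assignment: Conj Conj Prep Prep Adj Adv Conj Prep Prep Conj.
Verifying each rule — rule 1 ok; rule 2 ok; rule 3 ok; rule 4 ok; rule 5 ok.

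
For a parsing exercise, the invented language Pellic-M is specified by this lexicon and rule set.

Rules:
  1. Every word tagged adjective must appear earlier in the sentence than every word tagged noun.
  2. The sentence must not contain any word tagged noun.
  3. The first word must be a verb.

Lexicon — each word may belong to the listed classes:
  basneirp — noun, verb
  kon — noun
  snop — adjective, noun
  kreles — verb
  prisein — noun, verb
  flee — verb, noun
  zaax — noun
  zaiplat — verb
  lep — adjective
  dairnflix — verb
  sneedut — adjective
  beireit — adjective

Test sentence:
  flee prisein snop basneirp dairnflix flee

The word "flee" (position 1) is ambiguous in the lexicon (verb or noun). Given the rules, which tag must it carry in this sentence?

verb

Candidates per position — 1:flee {verb,noun}; 2:prisein {noun,verb}; 3:snop {adjective,noun}; 4:basneirp {noun,verb}; 5:dairnflix {verb}; 6:flee {verb,noun}.
Word 1 cannot be noun — rule 2 would then fail for every completion. It is verb.
Word 2 cannot be noun — rule 2 would then fail for every completion. It is verb.
Word 3 cannot be noun — rule 2 would then fail for every completion. It is adjective.
Word 4 cannot be noun — rule 2 would then fail for every completion. It is verb.
Word 6 cannot be noun — rule 2 would then fail for every completion. It is verb.
That leaves exactly one tagging: verb verb adjective verb verb verb.
Verifying each rule — rule 1 holds; rule 2 holds; rule 3 holds.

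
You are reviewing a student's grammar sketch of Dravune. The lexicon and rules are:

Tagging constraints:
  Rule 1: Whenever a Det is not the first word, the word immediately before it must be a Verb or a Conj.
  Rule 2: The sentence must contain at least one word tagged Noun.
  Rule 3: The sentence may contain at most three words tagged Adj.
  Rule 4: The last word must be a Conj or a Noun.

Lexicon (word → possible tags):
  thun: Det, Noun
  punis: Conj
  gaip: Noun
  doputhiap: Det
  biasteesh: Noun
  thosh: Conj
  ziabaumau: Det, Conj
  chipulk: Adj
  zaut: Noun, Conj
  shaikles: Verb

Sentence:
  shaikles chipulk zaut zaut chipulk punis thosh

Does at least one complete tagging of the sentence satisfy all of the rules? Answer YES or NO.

YES

Candidates per position — 1:shaikles {Verb}; 2:chipulk {Adj}; 3:zaut {Noun,Conj}; 4:zaut {Noun,Conj}; 5:chipulk {Adj}; 6:punis {Conj}; 7:thosh {Conj}.
One satisfying assignment: Verb Adj Noun Noun Adj Conj Conj.
Verifying each rule — rule 1 ✓; rule 2 ✓; rule 3 ✓; rule 4 ✓.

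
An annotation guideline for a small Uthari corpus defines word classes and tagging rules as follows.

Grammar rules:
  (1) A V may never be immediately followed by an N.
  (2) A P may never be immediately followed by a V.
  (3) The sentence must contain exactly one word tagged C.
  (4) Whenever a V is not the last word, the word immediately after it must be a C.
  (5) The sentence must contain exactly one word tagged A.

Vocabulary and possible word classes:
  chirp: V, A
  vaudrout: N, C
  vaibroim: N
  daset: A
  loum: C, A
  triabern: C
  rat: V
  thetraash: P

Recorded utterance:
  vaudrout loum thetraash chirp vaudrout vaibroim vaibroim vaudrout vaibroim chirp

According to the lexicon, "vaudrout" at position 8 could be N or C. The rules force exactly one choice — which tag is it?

N

Candidates per position — 1:vaudrout {N,C}; 2:loum {C,A}; 3:thetraash {P}; 4:chirp {V,A}; 5:vaudrout {N,C}; 6:vaibroim {N}; 7:vaibroim {N}; 8:vaudrout {N,C}; 9:vaibroim {N}; 10:chirp {V,A}.
Position 4: V is ruled out by rule 2; that leaves A.
Position 10: A is ruled out by rule 5; that leaves V.
Position 2: A is ruled out by rule 5; that leaves C.
Position 5: C is ruled out by rule 3; that leaves N.
Position 8: C is ruled out by rule 3; that leaves N.
Position 1: C is ruled out by rule 3; that leaves N.
The only consistent sequence is: N C P A N N N N N V.
Check: rule 1 ok; rule 2 ok; rule 3 ok; rule 4 ok; rule 5 ok.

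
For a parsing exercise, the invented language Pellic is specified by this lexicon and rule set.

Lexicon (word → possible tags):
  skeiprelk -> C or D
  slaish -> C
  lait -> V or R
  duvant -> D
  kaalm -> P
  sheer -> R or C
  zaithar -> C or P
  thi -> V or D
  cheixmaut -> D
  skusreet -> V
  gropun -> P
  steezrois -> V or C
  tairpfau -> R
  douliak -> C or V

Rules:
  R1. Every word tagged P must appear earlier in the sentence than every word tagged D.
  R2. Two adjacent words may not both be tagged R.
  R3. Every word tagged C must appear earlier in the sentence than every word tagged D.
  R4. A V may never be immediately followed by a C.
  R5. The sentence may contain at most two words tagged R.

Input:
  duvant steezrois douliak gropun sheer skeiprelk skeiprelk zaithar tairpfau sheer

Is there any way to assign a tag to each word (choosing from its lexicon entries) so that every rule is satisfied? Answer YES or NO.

Candidates per position — 1:duvant {D}; 2:steezrois {V,C}; 3:douliak {C,V}; 4:gropun {P}; 5:sheer {R,C}; 6:skeiprelk {C,D}; 7:skeiprelk {C,D}; 8:zaithar {C,P}; 9:tairpfau {R}; 10:sheer {R,C}.
Rule 1 cannot be satisfied by any choice of tags from the lexicon.
So there is no consistent tagging.

NO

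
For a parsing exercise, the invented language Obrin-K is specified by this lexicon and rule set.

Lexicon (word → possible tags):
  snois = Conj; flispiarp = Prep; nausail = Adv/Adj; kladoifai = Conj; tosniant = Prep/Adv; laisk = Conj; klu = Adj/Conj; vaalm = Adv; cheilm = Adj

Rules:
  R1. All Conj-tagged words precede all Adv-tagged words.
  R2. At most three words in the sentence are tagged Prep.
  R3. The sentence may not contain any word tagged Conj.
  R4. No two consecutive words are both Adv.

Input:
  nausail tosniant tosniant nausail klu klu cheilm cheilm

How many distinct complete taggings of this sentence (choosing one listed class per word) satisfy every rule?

Candidates per position — 1:nausail {Adv,Adj}; 2:tosniant {Prep,Adv}; 3:tosniant {Prep,Adv}; 4:nausail {Adv,Adj}; 5:klu {Adj,Conj}; 6:klu {Adj,Conj}; 7:cheilm {Adj}; 8:cheilm {Adj}.
There are 64 candidate sequences in total.
Checking each against the rules leaves 8 sequences.
Count = 8.

8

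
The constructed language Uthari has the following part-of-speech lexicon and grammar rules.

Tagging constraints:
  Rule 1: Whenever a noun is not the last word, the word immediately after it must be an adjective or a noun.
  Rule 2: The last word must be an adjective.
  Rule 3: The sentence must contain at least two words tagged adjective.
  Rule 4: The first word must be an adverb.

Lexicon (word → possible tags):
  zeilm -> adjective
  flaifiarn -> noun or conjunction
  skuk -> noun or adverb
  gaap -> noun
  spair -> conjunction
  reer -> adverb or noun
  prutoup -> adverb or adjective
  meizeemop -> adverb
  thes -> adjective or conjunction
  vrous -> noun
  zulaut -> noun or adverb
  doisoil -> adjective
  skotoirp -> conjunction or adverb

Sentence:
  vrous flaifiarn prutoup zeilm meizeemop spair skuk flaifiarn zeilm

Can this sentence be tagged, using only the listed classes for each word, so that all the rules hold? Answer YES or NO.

NO

Candidates per position — 1:vrous {noun}; 2:flaifiarn {noun,conjunction}; 3:prutoup {adverb,adjective}; 4:zeilm {adjective}; 5:meizeemop {adverb}; 6:spair {conjunction}; 7:skuk {noun,adverb}; 8:flaifiarn {noun,conjunction}; 9:zeilm {adjective}.
Rule 4 cannot be satisfied by any choice of tags from the lexicon.
So there is no consistent tagging.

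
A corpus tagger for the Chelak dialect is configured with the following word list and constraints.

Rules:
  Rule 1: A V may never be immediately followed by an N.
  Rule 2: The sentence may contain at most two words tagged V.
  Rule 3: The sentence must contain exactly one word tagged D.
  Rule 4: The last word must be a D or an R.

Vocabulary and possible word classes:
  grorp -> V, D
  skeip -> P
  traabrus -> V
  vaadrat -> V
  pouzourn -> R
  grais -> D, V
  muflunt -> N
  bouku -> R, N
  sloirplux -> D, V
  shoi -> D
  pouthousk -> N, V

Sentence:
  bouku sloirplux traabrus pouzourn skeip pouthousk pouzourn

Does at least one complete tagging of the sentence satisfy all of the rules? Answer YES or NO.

YES

Candidates per position — 1:bouku {R,N}; 2:sloirplux {D,V}; 3:traabrus {V}; 4:pouzourn {R}; 5:skeip {P}; 6:pouthousk {N,V}; 7:pouzourn {R}.
One satisfying assignment: N D V R P N R.
Rule-by-rule: rule 1 ok; rule 2 ok; rule 3 ok; rule 4 ok.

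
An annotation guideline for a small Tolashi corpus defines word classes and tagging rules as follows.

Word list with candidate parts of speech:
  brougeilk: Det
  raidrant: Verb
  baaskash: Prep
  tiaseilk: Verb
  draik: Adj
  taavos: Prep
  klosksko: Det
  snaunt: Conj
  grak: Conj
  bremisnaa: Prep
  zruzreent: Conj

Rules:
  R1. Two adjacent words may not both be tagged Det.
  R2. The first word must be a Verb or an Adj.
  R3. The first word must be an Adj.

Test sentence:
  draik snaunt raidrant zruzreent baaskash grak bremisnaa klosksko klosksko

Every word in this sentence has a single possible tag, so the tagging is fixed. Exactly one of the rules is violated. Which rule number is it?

Fixed tagging: Adj Conj Verb Conj Prep Conj Prep Det Det.
Checking each rule: R1 violated, R2 holds, R3 holds.
Only rule 1 fails.

1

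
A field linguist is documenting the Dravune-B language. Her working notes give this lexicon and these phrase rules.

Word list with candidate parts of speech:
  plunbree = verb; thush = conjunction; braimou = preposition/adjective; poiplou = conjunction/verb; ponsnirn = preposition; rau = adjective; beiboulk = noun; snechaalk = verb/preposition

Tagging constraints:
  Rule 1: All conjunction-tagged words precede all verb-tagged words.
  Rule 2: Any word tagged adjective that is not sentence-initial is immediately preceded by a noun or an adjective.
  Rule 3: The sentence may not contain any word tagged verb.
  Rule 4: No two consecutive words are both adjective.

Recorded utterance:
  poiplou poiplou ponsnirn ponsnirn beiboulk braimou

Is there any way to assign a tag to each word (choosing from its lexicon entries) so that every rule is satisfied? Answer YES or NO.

Candidates per position — 1:poiplou {conjunction,verb}; 2:poiplou {conjunction,verb}; 3:ponsnirn {preposition}; 4:ponsnirn {preposition}; 5:beiboulk {noun}; 6:braimou {preposition,adjective}.
One satisfying assignment: conjunction conjunction preposition preposition noun adjective.
Rule-by-rule: rule 1 ok; rule 2 ok; rule 3 ok; rule 4 ok.

YES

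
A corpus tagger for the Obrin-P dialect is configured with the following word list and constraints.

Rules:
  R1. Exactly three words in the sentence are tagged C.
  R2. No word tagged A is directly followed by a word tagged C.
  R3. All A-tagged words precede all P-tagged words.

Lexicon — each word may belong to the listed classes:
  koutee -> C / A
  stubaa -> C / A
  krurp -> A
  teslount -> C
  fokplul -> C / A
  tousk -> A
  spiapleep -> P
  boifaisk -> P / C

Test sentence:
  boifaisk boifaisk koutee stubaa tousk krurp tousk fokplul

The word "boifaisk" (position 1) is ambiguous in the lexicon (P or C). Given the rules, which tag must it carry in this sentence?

Candidates per position — 1:boifaisk {P,C}; 2:boifaisk {P,C}; 3:koutee {C,A}; 4:stubaa {C,A}; 5:tousk {A}; 6:krurp {A}; 7:tousk {A}; 8:fokplul {C,A}.
Position 1: P is ruled out by rule 3; that leaves C.
Position 2: P is ruled out by rule 3; that leaves C.
Position 8: C is ruled out by rule 2; that leaves A.
The remaining ambiguous positions (3, 4) are resolved jointly — only one combination satisfies every rule.
That leaves exactly one tagging: C C C A A A A A.
Check: rule 1 holds; rule 2 holds; rule 3 holds.

C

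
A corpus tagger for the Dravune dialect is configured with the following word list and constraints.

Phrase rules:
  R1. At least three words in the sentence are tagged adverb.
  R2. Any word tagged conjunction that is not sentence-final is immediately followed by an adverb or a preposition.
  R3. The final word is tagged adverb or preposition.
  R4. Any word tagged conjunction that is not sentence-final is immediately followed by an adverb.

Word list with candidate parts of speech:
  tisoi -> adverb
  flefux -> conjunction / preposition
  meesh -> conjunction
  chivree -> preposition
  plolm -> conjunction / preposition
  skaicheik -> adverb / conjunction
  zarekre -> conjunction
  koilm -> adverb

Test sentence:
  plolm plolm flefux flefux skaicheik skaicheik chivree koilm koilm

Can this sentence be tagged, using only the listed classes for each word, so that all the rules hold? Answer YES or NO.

YES

Candidates per position — 1:plolm {conjunction,preposition}; 2:plolm {conjunction,preposition}; 3:flefux {conjunction,preposition}; 4:flefux {conjunction,preposition}; 5:skaicheik {adverb,conjunction}; 6:skaicheik {adverb,conjunction}; 7:chivree {preposition}; 8:koilm {adverb}; 9:koilm {adverb}.
One satisfying assignment: preposition preposition preposition conjunction adverb adverb preposition adverb adverb.
Check: rule 1 ✓; rule 2 ✓; rule 3 ✓; rule 4 ✓.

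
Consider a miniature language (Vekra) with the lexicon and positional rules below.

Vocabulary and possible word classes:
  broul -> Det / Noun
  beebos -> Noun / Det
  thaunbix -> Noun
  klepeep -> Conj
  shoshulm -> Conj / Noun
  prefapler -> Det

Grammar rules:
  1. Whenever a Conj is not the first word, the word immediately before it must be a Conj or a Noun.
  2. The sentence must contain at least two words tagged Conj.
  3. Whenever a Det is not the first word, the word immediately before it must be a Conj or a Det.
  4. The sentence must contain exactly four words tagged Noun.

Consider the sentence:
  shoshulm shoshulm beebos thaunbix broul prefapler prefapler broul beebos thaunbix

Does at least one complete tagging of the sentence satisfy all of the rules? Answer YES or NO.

NO

Candidates per position — 1:shoshulm {Conj,Noun}; 2:shoshulm {Conj,Noun}; 3:beebos {Noun,Det}; 4:thaunbix {Noun}; 5:broul {Det,Noun}; 6:prefapler {Det}; 7:prefapler {Det}; 8:broul {Det,Noun}; 9:beebos {Noun,Det}; 10:thaunbix {Noun}.
Rule 3 cannot be satisfied by any choice of tags from the lexicon.
So there is no consistent tagging.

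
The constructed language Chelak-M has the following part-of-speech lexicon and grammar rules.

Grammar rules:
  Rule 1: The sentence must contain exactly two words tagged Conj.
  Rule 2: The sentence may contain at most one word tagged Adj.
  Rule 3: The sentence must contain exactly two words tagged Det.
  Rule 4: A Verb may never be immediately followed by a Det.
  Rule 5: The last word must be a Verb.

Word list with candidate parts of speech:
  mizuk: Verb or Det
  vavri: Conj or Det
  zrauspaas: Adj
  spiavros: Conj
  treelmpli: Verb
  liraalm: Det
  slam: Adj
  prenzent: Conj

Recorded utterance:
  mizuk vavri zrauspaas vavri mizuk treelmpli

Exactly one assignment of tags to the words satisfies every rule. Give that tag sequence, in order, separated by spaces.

Candidates per position — 1:mizuk {Verb,Det}; 2:vavri {Conj,Det}; 3:zrauspaas {Adj}; 4:vavri {Conj,Det}; 5:mizuk {Verb,Det}; 6:treelmpli {Verb}.
Position 2: Det is ruled out by rule 1; that leaves Conj.
Position 4: Det is ruled out by rule 1; that leaves Conj.
Position 5: Verb is ruled out by rule 3; that leaves Det.
Position 1: Verb is ruled out by rule 3; that leaves Det.
That leaves exactly one tagging: Det Conj Adj Conj Det Verb.
Verifying each rule — rule 1 ✓; rule 2 ✓; rule 3 ✓; rule 4 ✓; rule 5 ✓.

Det Conj Adj Conj Det Verb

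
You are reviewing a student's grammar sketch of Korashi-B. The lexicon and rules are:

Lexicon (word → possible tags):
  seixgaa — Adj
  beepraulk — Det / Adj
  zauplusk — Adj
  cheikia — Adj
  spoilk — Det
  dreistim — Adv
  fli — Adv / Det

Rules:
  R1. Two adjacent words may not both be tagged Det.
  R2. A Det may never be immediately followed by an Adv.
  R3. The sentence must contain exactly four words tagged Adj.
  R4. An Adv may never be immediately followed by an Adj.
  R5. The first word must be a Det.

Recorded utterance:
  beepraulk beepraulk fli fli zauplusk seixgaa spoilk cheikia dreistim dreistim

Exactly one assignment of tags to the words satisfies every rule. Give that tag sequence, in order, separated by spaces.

Candidates per position — 1:beepraulk {Det,Adj}; 2:beepraulk {Det,Adj}; 3:fli {Adv,Det}; 4:fli {Adv,Det}; 5:zauplusk {Adj}; 6:seixgaa {Adj}; 7:spoilk {Det}; 8:cheikia {Adj}; 9:dreistim {Adv}; 10:dreistim {Adv}.
Position 1: Adj is ruled out by rule 5; that leaves Det.
Position 2: Det is ruled out by rule 1; that leaves Adj.
Position 4: Adv is ruled out by rule 4; that leaves Det.
Position 3: Det is ruled out by rule 1; that leaves Adv.
So the tagging must be: Det Adj Adv Det Adj Adj Det Adj Adv Adv.
Check: rule 1 satisfied; rule 2 satisfied; rule 3 satisfied; rule 4 satisfied; rule 5 satisfied.

Det Adj Adv Det Adj Adj Det Adj Adv Adv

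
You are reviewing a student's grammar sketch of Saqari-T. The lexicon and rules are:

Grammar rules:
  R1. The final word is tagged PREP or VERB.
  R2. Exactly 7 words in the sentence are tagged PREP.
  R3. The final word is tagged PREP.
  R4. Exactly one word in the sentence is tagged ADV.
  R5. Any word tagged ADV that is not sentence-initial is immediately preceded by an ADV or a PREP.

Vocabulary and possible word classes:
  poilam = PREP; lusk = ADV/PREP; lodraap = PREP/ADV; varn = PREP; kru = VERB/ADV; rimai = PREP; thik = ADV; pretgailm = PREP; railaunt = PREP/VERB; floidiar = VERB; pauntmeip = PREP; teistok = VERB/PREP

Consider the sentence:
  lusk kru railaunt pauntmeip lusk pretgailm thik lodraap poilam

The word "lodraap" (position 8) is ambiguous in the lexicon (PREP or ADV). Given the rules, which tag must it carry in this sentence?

PREP

Candidates per position — 1:lusk {ADV,PREP}; 2:kru {VERB,ADV}; 3:railaunt {PREP,VERB}; 4:pauntmeip {PREP}; 5:lusk {ADV,PREP}; 6:pretgailm {PREP}; 7:thik {ADV}; 8:lodraap {PREP,ADV}; 9:poilam {PREP}.
Position 1: ADV is ruled out by rule 2; that leaves PREP.
Position 2: ADV is ruled out by rule 4; that leaves VERB.
Position 3: VERB is ruled out by rule 2; that leaves PREP.
Position 5: ADV is ruled out by rule 2; that leaves PREP.
Position 8: ADV is ruled out by rule 2; that leaves PREP.
The only consistent sequence is: PREP VERB PREP PREP PREP PREP ADV PREP PREP.
Checking: rule 1 ok; rule 2 ok; rule 3 ok; rule 4 ok; rule 5 ok.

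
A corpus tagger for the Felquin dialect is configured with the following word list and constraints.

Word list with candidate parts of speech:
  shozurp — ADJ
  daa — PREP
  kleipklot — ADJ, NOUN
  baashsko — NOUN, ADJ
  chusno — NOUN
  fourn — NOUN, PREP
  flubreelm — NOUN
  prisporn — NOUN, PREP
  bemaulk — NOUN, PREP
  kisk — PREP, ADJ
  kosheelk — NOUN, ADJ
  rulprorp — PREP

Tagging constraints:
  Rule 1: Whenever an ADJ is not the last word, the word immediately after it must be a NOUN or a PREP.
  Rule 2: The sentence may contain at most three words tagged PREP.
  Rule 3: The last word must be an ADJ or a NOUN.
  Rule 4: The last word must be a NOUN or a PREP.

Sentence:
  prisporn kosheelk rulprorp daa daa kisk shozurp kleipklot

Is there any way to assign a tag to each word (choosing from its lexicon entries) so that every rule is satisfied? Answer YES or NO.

Candidates per position — 1:prisporn {NOUN,PREP}; 2:kosheelk {NOUN,ADJ}; 3:rulprorp {PREP}; 4:daa {PREP}; 5:daa {PREP}; 6:kisk {PREP,ADJ}; 7:shozurp {ADJ}; 8:kleipklot {ADJ,NOUN}.
Every candidate sequence violates at least one rule; no consistent tagging exists.

NO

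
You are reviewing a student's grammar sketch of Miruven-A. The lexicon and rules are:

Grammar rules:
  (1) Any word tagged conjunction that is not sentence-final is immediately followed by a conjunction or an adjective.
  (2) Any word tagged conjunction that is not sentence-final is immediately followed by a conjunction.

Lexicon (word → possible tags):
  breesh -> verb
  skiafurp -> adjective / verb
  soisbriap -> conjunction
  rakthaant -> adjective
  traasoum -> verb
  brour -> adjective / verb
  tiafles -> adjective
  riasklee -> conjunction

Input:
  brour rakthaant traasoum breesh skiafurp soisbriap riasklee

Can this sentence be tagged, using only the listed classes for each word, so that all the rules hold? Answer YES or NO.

YES

Candidates per position — 1:brour {adjective,verb}; 2:rakthaant {adjective}; 3:traasoum {verb}; 4:breesh {verb}; 5:skiafurp {adjective,verb}; 6:soisbriap {conjunction}; 7:riasklee {conjunction}.
One satisfying assignment: verb adjective verb verb verb conjunction conjunction.
Checking: rule 1 ✓; rule 2 ✓.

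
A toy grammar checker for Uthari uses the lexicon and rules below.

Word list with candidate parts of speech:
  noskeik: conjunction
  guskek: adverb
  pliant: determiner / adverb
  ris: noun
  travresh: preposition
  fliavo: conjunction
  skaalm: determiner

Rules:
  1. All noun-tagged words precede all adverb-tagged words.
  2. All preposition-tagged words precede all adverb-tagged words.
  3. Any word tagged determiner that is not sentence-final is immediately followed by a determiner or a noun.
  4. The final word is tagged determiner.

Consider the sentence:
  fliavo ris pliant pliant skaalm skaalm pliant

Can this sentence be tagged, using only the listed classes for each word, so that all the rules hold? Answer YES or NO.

YES

Candidates per position — 1:fliavo {conjunction}; 2:ris {noun}; 3:pliant {determiner,adverb}; 4:pliant {determiner,adverb}; 5:skaalm {determiner}; 6:skaalm {determiner}; 7:pliant {determiner,adverb}.
One satisfying assignment: conjunction noun adverb adverb determiner determiner determiner.
Verifying each rule — rule 1 satisfied; rule 2 satisfied; rule 3 satisfied; rule 4 satisfied.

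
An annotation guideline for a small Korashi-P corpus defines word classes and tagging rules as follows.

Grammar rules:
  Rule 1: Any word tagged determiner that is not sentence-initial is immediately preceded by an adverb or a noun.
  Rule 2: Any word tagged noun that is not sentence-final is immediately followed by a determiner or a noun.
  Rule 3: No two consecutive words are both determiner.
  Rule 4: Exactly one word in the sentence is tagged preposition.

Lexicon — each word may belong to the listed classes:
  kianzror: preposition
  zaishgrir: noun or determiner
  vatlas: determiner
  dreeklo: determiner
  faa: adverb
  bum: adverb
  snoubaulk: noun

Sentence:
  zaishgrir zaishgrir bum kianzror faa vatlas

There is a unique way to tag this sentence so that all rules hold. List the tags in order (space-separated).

noun determiner adverb preposition adverb determiner

Candidates per position — 1:zaishgrir {noun,determiner}; 2:zaishgrir {noun,determiner}; 3:bum {adverb}; 4:kianzror {preposition}; 5:faa {adverb}; 6:vatlas {determiner}.
Position 2: tagging it noun would leave rule 2 unsatisfiable, so it must be determiner.
Position 1: tagging it determiner would leave rule 1 unsatisfiable, so it must be noun.
The unique satisfying tagging is: noun determiner adverb preposition adverb determiner.
Check: rule 1 ✓; rule 2 ✓; rule 3 ✓; rule 4 ✓.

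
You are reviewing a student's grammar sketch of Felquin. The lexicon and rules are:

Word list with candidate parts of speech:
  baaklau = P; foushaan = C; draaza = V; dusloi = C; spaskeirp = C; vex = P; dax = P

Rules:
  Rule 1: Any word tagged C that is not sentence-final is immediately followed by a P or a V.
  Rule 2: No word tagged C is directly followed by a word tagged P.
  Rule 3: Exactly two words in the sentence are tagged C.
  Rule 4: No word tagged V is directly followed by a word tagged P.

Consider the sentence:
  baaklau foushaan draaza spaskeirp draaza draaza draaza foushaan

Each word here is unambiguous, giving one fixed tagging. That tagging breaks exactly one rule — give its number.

3

Fixed tagging: P C V C V V V C.
Rule check: R1 pass, R2 pass, R3 fail, R4 pass.
Only rule 3 fails.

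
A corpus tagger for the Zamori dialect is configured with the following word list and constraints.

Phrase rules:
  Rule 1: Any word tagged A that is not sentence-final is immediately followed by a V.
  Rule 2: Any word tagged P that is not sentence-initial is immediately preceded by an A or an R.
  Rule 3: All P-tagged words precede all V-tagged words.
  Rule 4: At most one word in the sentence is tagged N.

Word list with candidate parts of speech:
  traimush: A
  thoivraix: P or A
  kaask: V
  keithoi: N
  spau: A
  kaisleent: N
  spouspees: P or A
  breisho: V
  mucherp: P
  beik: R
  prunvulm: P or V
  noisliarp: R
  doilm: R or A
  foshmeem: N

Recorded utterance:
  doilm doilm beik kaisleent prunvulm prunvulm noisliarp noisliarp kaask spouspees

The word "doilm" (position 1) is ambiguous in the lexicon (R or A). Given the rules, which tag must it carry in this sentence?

R

Candidates per position — 1:doilm {R,A}; 2:doilm {R,A}; 3:beik {R}; 4:kaisleent {N}; 5:prunvulm {P,V}; 6:prunvulm {P,V}; 7:noisliarp {R}; 8:noisliarp {R}; 9:kaask {V}; 10:spouspees {P,A}.
Word 1 cannot be A — rule 1 would then fail for every completion. It is R.
Word 2 cannot be A — rule 1 would then fail for every completion. It is R.
Word 5 cannot be P — rule 2 would then fail for every completion. It is V.
Word 6 cannot be P — rule 2 would then fail for every completion. It is V.
Word 10 cannot be P — rule 2 would then fail for every completion. It is A.
The unique satisfying tagging is: R R R N V V R R V A.
Rule-by-rule: rule 1 ok; rule 2 ok; rule 3 ok; rule 4 ok.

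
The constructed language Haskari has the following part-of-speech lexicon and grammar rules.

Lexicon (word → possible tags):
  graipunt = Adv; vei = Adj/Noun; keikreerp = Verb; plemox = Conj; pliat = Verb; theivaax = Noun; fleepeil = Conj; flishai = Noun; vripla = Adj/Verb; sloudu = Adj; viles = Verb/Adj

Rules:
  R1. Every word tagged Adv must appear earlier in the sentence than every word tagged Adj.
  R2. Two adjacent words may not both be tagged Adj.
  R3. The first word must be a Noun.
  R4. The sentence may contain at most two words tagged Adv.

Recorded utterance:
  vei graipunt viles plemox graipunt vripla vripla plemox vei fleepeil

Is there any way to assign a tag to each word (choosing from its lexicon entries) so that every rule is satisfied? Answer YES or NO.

Candidates per position — 1:vei {Adj,Noun}; 2:graipunt {Adv}; 3:viles {Verb,Adj}; 4:plemox {Conj}; 5:graipunt {Adv}; 6:vripla {Adj,Verb}; 7:vripla {Adj,Verb}; 8:plemox {Conj}; 9:vei {Adj,Noun}; 10:fleepeil {Conj}.
One satisfying assignment: Noun Adv Verb Conj Adv Verb Verb Conj Noun Conj.
Checking: rule 1 ✓; rule 2 ✓; rule 3 ✓; rule 4 ✓.

YES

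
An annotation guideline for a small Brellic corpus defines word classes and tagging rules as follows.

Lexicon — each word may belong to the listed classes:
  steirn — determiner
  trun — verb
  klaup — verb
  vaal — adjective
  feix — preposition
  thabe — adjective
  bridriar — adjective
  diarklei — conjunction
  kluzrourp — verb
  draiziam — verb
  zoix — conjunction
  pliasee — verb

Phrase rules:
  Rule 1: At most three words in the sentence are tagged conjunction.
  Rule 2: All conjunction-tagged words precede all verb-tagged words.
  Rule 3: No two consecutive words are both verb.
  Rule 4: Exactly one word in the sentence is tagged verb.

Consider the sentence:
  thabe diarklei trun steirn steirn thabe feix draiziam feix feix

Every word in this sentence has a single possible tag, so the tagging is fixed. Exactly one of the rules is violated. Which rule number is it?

Fixed tagging: adjective conjunction verb determiner determiner adjective preposition verb preposition preposition.
Checking each rule: R1 pass, R2 pass, R3 pass, R4 fail.
Only rule 4 fails.

4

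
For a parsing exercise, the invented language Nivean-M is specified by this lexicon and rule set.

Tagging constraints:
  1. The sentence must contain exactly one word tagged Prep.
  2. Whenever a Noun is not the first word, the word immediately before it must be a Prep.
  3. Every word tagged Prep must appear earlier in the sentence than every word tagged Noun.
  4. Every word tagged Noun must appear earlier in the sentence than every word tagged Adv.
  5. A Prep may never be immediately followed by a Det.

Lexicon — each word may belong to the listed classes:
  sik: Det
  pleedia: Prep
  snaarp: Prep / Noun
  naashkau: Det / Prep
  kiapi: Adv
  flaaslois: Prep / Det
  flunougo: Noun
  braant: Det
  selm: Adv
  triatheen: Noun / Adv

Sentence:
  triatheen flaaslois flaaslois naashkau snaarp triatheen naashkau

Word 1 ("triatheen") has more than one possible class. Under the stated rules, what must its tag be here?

Candidates per position — 1:triatheen {Noun,Adv}; 2:flaaslois {Prep,Det}; 3:flaaslois {Prep,Det}; 4:naashkau {Det,Prep}; 5:snaarp {Prep,Noun}; 6:triatheen {Noun,Adv}; 7:naashkau {Det,Prep}.
Position 1: the remaining choice is settled jointly with positions 2, 3, 4, 5, 6, 7 — only Adv at position 1 is part of a tagging that satisfies every rule.
The only consistent sequence is: Adv Det Det Det Prep Adv Det.
Checking: rule 1 holds; rule 2 holds; rule 3 holds; rule 4 holds; rule 5 holds.

Adv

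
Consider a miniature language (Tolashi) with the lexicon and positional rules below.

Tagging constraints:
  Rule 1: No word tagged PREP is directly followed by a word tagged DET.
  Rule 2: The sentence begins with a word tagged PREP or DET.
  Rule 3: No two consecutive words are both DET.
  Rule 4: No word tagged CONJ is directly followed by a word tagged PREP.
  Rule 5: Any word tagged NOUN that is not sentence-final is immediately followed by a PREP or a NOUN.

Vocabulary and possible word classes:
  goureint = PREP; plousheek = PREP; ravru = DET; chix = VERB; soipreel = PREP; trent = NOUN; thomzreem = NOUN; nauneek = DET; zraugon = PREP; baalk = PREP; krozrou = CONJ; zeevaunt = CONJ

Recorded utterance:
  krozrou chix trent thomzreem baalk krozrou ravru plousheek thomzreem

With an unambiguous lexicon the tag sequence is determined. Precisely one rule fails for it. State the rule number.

Fixed tagging: CONJ VERB NOUN NOUN PREP CONJ DET PREP NOUN.
Applying the rules: R1 ✓, R2 ✗, R3 ✓, R4 ✓, R5 ✓.
Only rule 2 fails.

2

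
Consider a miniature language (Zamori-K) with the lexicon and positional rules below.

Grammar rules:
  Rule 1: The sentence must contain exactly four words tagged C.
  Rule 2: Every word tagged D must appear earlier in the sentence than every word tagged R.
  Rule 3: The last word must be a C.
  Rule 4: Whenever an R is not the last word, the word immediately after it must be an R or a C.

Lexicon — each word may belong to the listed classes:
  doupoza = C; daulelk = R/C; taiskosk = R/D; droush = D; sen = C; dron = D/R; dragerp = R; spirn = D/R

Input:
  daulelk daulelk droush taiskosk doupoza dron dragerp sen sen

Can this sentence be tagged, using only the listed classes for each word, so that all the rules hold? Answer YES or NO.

NO

Candidates per position — 1:daulelk {R,C}; 2:daulelk {R,C}; 3:droush {D}; 4:taiskosk {R,D}; 5:doupoza {C}; 6:dron {D,R}; 7:dragerp {R}; 8:sen {C}; 9:sen {C}.
Every candidate sequence violates at least one rule; no consistent tagging exists.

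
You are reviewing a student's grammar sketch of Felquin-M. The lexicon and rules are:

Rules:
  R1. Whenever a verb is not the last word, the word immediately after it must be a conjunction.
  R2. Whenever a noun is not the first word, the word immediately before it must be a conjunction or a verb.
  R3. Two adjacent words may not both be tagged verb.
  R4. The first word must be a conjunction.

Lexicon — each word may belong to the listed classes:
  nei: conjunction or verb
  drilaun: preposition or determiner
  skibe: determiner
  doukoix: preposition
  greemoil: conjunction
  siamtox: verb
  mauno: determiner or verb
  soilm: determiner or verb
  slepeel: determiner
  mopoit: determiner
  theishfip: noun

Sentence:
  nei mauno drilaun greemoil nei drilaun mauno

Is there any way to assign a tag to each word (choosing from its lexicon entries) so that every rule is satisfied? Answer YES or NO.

YES

Candidates per position — 1:nei {conjunction,verb}; 2:mauno {determiner,verb}; 3:drilaun {preposition,determiner}; 4:greemoil {conjunction}; 5:nei {conjunction,verb}; 6:drilaun {preposition,determiner}; 7:mauno {determiner,verb}.
One satisfying assignment: conjunction determiner preposition conjunction conjunction determiner verb.
Checking: rule 1 ✓; rule 2 ✓; rule 3 ✓; rule 4 ✓.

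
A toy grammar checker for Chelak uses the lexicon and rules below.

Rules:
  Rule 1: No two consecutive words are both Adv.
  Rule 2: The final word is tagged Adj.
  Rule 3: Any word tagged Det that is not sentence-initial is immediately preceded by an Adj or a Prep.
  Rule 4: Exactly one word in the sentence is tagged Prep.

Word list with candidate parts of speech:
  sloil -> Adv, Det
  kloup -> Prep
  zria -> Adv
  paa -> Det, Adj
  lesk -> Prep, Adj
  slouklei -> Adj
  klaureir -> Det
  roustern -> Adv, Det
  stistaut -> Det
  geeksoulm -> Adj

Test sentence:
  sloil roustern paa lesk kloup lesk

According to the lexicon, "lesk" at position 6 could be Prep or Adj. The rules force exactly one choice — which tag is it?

Adj

Candidates per position — 1:sloil {Adv,Det}; 2:roustern {Adv,Det}; 3:paa {Det,Adj}; 4:lesk {Prep,Adj}; 5:kloup {Prep}; 6:lesk {Prep,Adj}.
Position 2: tagging it Det would leave rule 3 unsatisfiable, so it must be Adv.
Position 3: tagging it Det would leave rule 3 unsatisfiable, so it must be Adj.
Position 4: tagging it Prep would leave rule 4 unsatisfiable, so it must be Adj.
Position 6: tagging it Prep would leave rule 2 unsatisfiable, so it must be Adj.
Position 1: tagging it Adv would leave rule 1 unsatisfiable, so it must be Det.
The unique satisfying tagging is: Det Adv Adj Adj Prep Adj.
Check: rule 1 satisfied; rule 2 satisfied; rule 3 satisfied; rule 4 satisfied.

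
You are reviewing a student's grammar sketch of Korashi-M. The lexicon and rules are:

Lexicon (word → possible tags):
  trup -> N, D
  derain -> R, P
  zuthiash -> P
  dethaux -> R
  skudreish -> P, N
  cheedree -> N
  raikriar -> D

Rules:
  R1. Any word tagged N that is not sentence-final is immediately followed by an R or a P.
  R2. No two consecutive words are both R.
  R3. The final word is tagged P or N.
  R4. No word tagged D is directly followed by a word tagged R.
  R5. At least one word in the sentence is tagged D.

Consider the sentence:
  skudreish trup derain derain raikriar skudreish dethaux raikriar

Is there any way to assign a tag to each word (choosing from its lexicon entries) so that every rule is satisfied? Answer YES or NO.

NO

Candidates per position — 1:skudreish {P,N}; 2:trup {N,D}; 3:derain {R,P}; 4:derain {R,P}; 5:raikriar {D}; 6:skudreish {P,N}; 7:dethaux {R}; 8:raikriar {D}.
Rule 3 cannot be satisfied by any choice of tags from the lexicon.
So there is no consistent tagging.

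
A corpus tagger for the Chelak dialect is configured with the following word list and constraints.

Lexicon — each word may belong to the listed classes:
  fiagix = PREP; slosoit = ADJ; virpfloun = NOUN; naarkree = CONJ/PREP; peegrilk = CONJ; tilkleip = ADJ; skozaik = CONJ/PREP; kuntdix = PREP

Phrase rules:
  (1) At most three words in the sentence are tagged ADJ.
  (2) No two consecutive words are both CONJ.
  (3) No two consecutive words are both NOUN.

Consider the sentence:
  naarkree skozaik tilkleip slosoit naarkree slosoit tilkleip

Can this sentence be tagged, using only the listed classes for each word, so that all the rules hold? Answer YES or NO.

NO

Candidates per position — 1:naarkree {CONJ,PREP}; 2:skozaik {CONJ,PREP}; 3:tilkleip {ADJ}; 4:slosoit {ADJ}; 5:naarkree {CONJ,PREP}; 6:slosoit {ADJ}; 7:tilkleip {ADJ}.
Rule 1 cannot be satisfied by any choice of tags from the lexicon.
So there is no consistent tagging.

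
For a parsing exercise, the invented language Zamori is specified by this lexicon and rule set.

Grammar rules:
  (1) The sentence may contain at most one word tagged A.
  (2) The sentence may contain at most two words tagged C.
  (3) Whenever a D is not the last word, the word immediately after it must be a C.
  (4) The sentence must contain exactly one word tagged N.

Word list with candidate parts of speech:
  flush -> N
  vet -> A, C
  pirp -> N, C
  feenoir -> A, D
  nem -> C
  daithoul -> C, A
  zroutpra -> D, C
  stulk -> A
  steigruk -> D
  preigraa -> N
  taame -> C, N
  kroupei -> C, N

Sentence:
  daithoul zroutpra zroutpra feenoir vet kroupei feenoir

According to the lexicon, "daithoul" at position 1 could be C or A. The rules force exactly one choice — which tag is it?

A

Candidates per position — 1:daithoul {C,A}; 2:zroutpra {D,C}; 3:zroutpra {D,C}; 4:feenoir {A,D}; 5:vet {A,C}; 6:kroupei {C,N}; 7:feenoir {A,D}.
At position 3, choosing D makes rule 3 impossible to satisfy; hence C.
At position 6, choosing C makes rule 4 impossible to satisfy; hence N.
Position 1: the remaining choice is settled jointly with positions 2, 4, 5, 7 — only A at position 1 is part of a tagging that satisfies every rule.
That leaves exactly one tagging: A D C D C N D.
Rule-by-rule: rule 1 ✓; rule 2 ✓; rule 3 ✓; rule 4 ✓.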